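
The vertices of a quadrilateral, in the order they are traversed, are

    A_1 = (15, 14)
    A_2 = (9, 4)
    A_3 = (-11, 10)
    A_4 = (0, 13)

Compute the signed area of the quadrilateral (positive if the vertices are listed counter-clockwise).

Σ = (-66) + (134) + (-143) + (-195) = -270
Signed area = Σ/2 = -135 (negative ⇒ clockwise traversal).

-135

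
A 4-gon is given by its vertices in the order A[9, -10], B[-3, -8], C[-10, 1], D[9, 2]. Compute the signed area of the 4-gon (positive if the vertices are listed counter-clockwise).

-161

Apply the surveyor's formula: 2A = Σ (x_i·y_{i+1} − x_{i+1}·y_i), indices taken mod 4.
Σ = (-102) + (-83) + (-29) + (-108) = -322
Signed area = Σ/2 = -161 (negative ⇒ clockwise traversal).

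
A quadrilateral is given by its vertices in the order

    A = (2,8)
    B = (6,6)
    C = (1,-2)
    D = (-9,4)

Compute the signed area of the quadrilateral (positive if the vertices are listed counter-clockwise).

Apply the surveyor's formula: 2A = Σ (x_i·y_{i+1} − x_{i+1}·y_i), indices taken mod 4.
A→B: (2)(6) − (6)(8) = -36
B→C: (6)(-2) − (1)(6) = -18
C→D: (1)(4) − (-9)(-2) = -14
D→A: (-9)(8) − (2)(4) = -80
Σ = -148
Signed area = Σ/2 = -74 (negative ⇒ clockwise traversal).

-74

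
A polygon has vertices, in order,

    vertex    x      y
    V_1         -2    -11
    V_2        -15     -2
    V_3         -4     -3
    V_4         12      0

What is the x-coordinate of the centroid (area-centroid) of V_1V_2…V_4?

Apply the shoelace formula. First the cross-terms c_i = x_i·y_{i+1} − x_{i+1}·y_i:
  -161, 37, 36, -132  ⇒  2A = -220, A = -110.
Then Σ (x_i + x_{i+1})·c_i = 1002, so x̄ = 1002 / (6·(-110)) = -167/110.

-167/110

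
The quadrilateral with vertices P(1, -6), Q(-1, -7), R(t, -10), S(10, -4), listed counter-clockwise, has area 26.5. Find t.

4

Write out the shoelace sum; only the two edges meeting at R involve t:
2·Area = [((-1)·(-10) − t·(-7)) + (t·(-4) − 10·(-10))] + -69
       = 3·t + 41 = 53
⇒ t = 4.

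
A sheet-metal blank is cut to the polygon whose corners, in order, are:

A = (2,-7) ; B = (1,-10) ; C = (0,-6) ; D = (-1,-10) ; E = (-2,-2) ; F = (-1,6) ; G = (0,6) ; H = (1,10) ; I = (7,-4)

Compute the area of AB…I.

Σ = (-13) + (-6) + (-6) + (-18) + (-14) + (-6) + (-6) + (-74) + (-41) = -184
Area = |Σ|/2 = 92.

92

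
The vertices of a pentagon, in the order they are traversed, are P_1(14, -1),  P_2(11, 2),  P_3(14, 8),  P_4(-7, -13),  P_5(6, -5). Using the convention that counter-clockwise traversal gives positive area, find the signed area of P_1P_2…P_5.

75

Apply Gauss's area formula: 2A = Σ (x_i·y_{i+1} − x_{i+1}·y_i), indices taken mod 5.
Cross-terms: 39, 60, -126, 113, 64  ⇒  Σ = 150
Signed area = Σ/2 = 75 (positive ⇒ counter-clockwise traversal).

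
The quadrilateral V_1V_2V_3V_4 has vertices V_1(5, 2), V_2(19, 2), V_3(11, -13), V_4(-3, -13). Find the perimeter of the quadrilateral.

62

|V_1V_2| = √((14)² + (0)²) = √196 = 14
|V_2V_3| = √((-8)² + (-15)²) = √289 = 17
|V_3V_4| = √((-14)² + (0)²) = √196 = 14
|V_4V_1| = √((8)² + (15)²) = √289 = 17
Perimeter = 14 + 17 + 14 + 17 = 62.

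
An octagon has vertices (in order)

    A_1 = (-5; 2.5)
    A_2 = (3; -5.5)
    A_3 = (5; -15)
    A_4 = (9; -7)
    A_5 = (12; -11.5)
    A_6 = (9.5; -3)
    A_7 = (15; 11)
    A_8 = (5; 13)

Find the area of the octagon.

Apply the shoelace formula: 2A = Σ (x_i·y_{i+1} − x_{i+1}·y_i), indices taken mod 8.
Σ = (20) + (-17.5) + (100) + (-19.5) + (73.25) + (149.5) + (140) + (77.5) = 523.25
Area = |Σ|/2 = 261.625.

261.625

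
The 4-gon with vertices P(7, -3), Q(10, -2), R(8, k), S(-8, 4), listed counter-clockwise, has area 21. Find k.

Write out the shoelace sum; only the two edges meeting at R involve k:
2·Area = [(10·k − 8·(-2)) + (8·4 − (-8)·k)] + 12
       = 18·k + 60 = 42
⇒ k = -1.

-1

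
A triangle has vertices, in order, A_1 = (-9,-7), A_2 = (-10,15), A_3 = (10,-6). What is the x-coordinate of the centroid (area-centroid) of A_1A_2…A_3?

-3

Apply Gauss's area formula. First the cross-terms c_i = x_i·y_{i+1} − x_{i+1}·y_i:
  -205, -90, -124  ⇒  2A = -419, A = -209.5.
Then Σ (x_i + x_{i+1})·c_i = 3771, so x̄ = 3771 / (6·(-209.5)) = -3.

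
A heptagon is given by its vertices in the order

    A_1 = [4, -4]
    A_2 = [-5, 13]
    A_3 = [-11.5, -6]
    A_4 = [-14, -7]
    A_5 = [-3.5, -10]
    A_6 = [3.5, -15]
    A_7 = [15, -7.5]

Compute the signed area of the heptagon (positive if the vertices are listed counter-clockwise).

289.875

Apply the surveyor's formula: 2A = Σ (x_i·y_{i+1} − x_{i+1}·y_i), indices taken mod 7.
A_1→A_2: (4)(13) − (-5)(-4) = 32
A_2→A_3: (-5)(-6) − (-11.5)(13) = 179.5
A_3→A_4: (-11.5)(-7) − (-14)(-6) = -3.5
A_4→A_5: (-14)(-10) − (-3.5)(-7) = 115.5
A_5→A_6: (-3.5)(-15) − (3.5)(-10) = 87.5
A_6→A_7: (3.5)(-7.5) − (15)(-15) = 198.75
A_7→A_1: (15)(-4) − (4)(-7.5) = -30
Σ = 579.75
Signed area = Σ/2 = 289.875 (positive ⇒ counter-clockwise traversal).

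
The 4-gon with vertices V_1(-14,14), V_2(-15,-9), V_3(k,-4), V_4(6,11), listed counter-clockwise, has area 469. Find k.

Write out the shoelace sum; only the two edges meeting at V_3 involve k:
2·Area = [((-15)·(-4) − k·(-9)) + (k·11 − 6·(-4))] + 574
       = 20·k + 658 = 938
⇒ k = 14.

14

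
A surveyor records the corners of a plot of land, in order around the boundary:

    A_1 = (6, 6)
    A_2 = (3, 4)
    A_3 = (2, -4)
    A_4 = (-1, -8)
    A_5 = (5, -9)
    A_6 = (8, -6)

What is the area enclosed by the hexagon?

Apply the surveyor's formula: 2A = Σ (x_i·y_{i+1} − x_{i+1}·y_i), indices taken mod 6.
Σ = (6) + (-20) + (-20) + (49) + (42) + (84) = 141
Area = |Σ|/2 = 70.5.

70.5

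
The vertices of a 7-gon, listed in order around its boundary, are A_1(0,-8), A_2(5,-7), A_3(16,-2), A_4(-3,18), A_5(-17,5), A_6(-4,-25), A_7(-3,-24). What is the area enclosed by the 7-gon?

Apply the shoelace (surveyor's) formula: 2A = Σ (x_i·y_{i+1} − x_{i+1}·y_i), indices taken mod 7.
Cross-terms: 40, 102, 282, 291, 445, 21, 24  ⇒  Σ = 1205
Area = |Σ|/2 = 602.5.

602.5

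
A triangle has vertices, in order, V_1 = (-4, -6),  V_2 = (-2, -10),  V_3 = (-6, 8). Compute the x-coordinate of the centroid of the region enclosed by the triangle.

Apply the shoelace (surveyor's) formula. First the cross-terms c_i = x_i·y_{i+1} − x_{i+1}·y_i:
  28, -76, 68  ⇒  2A = 20, A = 10.
Then Σ (x_i + x_{i+1})·c_i = -240, so x̄ = -240 / (6·10) = -4.

-4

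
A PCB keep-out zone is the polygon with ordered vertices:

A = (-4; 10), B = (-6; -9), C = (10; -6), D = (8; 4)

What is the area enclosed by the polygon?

203

Apply the surveyor's formula: 2A = Σ (x_i·y_{i+1} − x_{i+1}·y_i), indices taken mod 4.
Σ = (96) + (126) + (88) + (96) = 406
Area = |Σ|/2 = 203.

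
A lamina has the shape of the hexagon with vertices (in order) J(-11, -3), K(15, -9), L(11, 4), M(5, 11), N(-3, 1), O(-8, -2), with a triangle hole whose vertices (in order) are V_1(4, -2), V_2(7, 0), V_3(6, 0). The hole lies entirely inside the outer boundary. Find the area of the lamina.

Outer boundary:
Σ = (144) + (159) + (101) + (38) + (14) + (2) = 458
Area = |Σ|/2 = 229.
Hole:
Apply Gauss's area formula: 2A = Σ (x_i·y_{i+1} − x_{i+1}·y_i), indices taken mod 3.
Σ = (14) + (0) + (-12) = 2
Area = |Σ|/2 = 1.
Net area = 229 − 1 = 228.

228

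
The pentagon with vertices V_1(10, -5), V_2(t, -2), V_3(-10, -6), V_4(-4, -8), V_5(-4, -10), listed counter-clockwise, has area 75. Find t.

-6

The doubled signed area Σ (x_i y_{i+1} − x_{i+1} y_i) is linear in t.
With t=0 it equals 144; the coefficient of t is -1 (from the two edges through V_2).
So -1·t + 144 = 2·75 = 150 ⇒ t = -6.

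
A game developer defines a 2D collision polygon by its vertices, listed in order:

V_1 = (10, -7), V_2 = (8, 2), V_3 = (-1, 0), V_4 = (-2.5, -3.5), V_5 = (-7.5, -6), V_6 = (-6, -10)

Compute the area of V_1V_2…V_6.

125.625

V_1→V_2: (10)(2) − (8)(-7) = 76
V_2→V_3: (8)(0) − (-1)(2) = 2
V_3→V_4: (-1)(-3.5) − (-2.5)(0) = 3.5
V_4→V_5: (-2.5)(-6) − (-7.5)(-3.5) = -11.25
V_5→V_6: (-7.5)(-10) − (-6)(-6) = 39
V_6→V_1: (-6)(-7) − (10)(-10) = 142
Σ = 251.25
Area = |Σ|/2 = 125.625.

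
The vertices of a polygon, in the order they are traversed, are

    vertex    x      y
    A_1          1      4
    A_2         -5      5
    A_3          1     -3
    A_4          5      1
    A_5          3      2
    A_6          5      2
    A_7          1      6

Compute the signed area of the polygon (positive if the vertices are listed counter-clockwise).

40

Apply the shoelace (surveyor's) formula: 2A = Σ (x_i·y_{i+1} − x_{i+1}·y_i), indices taken mod 7.
Cross-terms: 25, 10, 16, 7, -4, 28, -2  ⇒  Σ = 80
Signed area = Σ/2 = 40 (positive ⇒ counter-clockwise traversal).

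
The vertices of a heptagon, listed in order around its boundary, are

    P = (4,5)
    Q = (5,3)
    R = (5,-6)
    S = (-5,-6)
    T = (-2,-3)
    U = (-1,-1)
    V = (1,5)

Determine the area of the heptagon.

67.5

Apply the shoelace (surveyor's) formula: 2A = Σ (x_i·y_{i+1} − x_{i+1}·y_i), indices taken mod 7.
Cross-terms: -13, -45, -60, 3, -1, -4, -15  ⇒  Σ = -135
Area = |Σ|/2 = 67.5.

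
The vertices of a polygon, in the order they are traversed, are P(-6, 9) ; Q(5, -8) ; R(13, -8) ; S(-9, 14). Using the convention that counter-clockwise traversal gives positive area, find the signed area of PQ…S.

Apply the surveyor's formula: 2A = Σ (x_i·y_{i+1} − x_{i+1}·y_i), indices taken mod 4.
Σ = (3) + (64) + (110) + (3) = 180
Signed area = Σ/2 = 90 (positive ⇒ counter-clockwise traversal).

90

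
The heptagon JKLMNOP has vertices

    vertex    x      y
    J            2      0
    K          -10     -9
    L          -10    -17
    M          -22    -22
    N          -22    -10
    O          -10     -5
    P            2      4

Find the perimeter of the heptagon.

80

|JK| = √((-12)² + (-9)²) = √225 = 15
|KL| = √((0)² + (-8)²) = √64 = 8
|LM| = √((-12)² + (-5)²) = √169 = 13
|MN| = √((0)² + (12)²) = √144 = 12
|NO| = √((12)² + (5)²) = √169 = 13
|OP| = √((12)² + (9)²) = √225 = 15
|PJ| = √((0)² + (-4)²) = √16 = 4
Perimeter = 15 + 8 + 13 + 12 + 13 + 15 + 4 = 80.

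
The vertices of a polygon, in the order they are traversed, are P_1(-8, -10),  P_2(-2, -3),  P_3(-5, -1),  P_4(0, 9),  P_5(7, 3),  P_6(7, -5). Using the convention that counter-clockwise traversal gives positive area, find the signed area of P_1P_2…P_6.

Cross-terms: 4, -13, -45, -63, -56, -110  ⇒  Σ = -283
Signed area = Σ/2 = -141.5 (negative ⇒ clockwise traversal).

-141.5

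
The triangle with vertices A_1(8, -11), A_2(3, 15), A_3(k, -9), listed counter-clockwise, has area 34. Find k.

5

The doubled signed area Σ (x_i y_{i+1} − x_{i+1} y_i) is linear in k.
With k=0 it equals 198; the coefficient of k is -26 (from the two edges through A_3).
So -26·k + 198 = 2·34 = 68 ⇒ k = 5.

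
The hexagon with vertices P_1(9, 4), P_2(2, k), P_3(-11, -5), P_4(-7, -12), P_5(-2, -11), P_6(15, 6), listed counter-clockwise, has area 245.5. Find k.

10

The doubled signed area Σ (x_i y_{i+1} − x_{i+1} y_i) is linear in k.
With k=0 it equals 291; the coefficient of k is 20 (from the two edges through P_2).
So 20·k + 291 = 2·245.5 = 491 ⇒ k = 10.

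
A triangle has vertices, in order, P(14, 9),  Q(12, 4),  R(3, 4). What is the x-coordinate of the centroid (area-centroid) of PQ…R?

Apply the shoelace (surveyor's) formula. First the cross-terms c_i = x_i·y_{i+1} − x_{i+1}·y_i:
  -52, 36, -29  ⇒  2A = -45, A = -22.5.
Then Σ (x_i + x_{i+1})·c_i = -1305, so x̄ = -1305 / (6·(-22.5)) = 29/3.

29/3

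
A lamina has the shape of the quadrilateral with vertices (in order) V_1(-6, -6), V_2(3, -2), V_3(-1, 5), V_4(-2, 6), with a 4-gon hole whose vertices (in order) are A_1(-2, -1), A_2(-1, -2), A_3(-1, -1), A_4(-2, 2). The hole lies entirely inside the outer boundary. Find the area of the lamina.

Outer boundary:
Σ = (30) + (13) + (4) + (48) = 95
Area = |Σ|/2 = 47.5.
Hole:
Apply the surveyor's formula: 2A = Σ (x_i·y_{i+1} − x_{i+1}·y_i), indices taken mod 4.
A_1→A_2: (-2)(-2) − (-1)(-1) = 3
A_2→A_3: (-1)(-1) − (-1)(-2) = -1
A_3→A_4: (-1)(2) − (-2)(-1) = -4
A_4→A_1: (-2)(-1) − (-2)(2) = 6
Σ = 4
Area = |Σ|/2 = 2.
Net area = 47.5 − 2 = 45.5.

45.5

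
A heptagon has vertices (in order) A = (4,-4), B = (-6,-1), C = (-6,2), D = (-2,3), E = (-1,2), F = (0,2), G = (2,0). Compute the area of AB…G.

37.5

Apply the shoelace (surveyor's) formula: 2A = Σ (x_i·y_{i+1} − x_{i+1}·y_i), indices taken mod 7.
Σ = (-28) + (-18) + (-14) + (-1) + (-2) + (-4) + (-8) = -75
Area = |Σ|/2 = 37.5.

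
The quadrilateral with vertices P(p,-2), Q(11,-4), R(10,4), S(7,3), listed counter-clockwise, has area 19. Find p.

The doubled signed area Σ (x_i y_{i+1} − x_{i+1} y_i) is linear in p.
With p=0 it equals 94; the coefficient of p is -7 (from the two edges through P).
So -7·p + 94 = 2·19 = 38 ⇒ p = 8.

8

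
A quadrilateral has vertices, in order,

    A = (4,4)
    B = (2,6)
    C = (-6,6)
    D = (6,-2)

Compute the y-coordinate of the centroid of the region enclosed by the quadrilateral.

88/27

Apply the shoelace (surveyor's) formula. First the cross-terms c_i = x_i·y_{i+1} − x_{i+1}·y_i:
  16, 48, -24, 32  ⇒  2A = 72, A = 36.
Then Σ (y_i + y_{i+1})·c_i = 704, so ȳ = 704 / (6·36) = 88/27.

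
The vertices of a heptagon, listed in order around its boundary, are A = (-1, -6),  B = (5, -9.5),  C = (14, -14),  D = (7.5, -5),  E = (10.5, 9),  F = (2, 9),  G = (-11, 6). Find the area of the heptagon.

258.5

Apply Gauss's area formula: 2A = Σ (x_i·y_{i+1} − x_{i+1}·y_i), indices taken mod 7.
A→B: (-1)(-9.5) − (5)(-6) = 39.5
B→C: (5)(-14) − (14)(-9.5) = 63
C→D: (14)(-5) − (7.5)(-14) = 35
D→E: (7.5)(9) − (10.5)(-5) = 120
E→F: (10.5)(9) − (2)(9) = 76.5
F→G: (2)(6) − (-11)(9) = 111
G→A: (-11)(-6) − (-1)(6) = 72
Σ = 517
Area = |Σ|/2 = 258.5.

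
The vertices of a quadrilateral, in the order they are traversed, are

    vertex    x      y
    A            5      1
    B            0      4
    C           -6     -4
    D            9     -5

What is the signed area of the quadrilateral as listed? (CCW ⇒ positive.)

A→B: (5)(4) − (0)(1) = 20
B→C: (0)(-4) − (-6)(4) = 24
C→D: (-6)(-5) − (9)(-4) = 66
D→A: (9)(1) − (5)(-5) = 34
Σ = 144
Signed area = Σ/2 = 72 (positive ⇒ counter-clockwise traversal).

72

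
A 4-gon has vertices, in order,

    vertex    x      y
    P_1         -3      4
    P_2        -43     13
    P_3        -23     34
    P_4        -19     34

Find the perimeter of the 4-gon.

108

|P_1P_2| = √((-40)² + (9)²) = √1681 = 41
|P_2P_3| = √((20)² + (21)²) = √841 = 29
|P_3P_4| = √((4)² + (0)²) = √16 = 4
|P_4P_1| = √((16)² + (-30)²) = √1156 = 34
Perimeter = 41 + 29 + 4 + 34 = 108.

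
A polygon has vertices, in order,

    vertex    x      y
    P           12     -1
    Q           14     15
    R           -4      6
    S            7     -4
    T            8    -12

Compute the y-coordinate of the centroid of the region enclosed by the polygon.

4

Apply the surveyor's formula. First the cross-terms c_i = x_i·y_{i+1} − x_{i+1}·y_i:
  194, 144, -26, -52, 136  ⇒  2A = 396, A = 198.
Then Σ (y_i + y_{i+1})·c_i = 4752, so ȳ = 4752 / (6·198) = 4.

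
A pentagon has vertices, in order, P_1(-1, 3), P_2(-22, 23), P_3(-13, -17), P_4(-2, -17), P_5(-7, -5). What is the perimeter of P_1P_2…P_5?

|P_1P_2| = √((-21)² + (20)²) = √841 = 29
|P_2P_3| = √((9)² + (-40)²) = √1681 = 41
|P_3P_4| = √((11)² + (0)²) = √121 = 11
|P_4P_5| = √((-5)² + (12)²) = √169 = 13
|P_5P_1| = √((6)² + (8)²) = √100 = 10
Perimeter = 29 + 41 + 11 + 13 + 10 = 104.

104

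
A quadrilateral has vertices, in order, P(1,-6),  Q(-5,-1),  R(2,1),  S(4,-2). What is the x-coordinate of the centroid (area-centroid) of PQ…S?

25/192

Apply Gauss's area formula. First the cross-terms c_i = x_i·y_{i+1} − x_{i+1}·y_i:
  -31, -3, -8, -22  ⇒  2A = -64, A = -32.
Then Σ (x_i + x_{i+1})·c_i = -25, so x̄ = -25 / (6·(-32)) = 25/192.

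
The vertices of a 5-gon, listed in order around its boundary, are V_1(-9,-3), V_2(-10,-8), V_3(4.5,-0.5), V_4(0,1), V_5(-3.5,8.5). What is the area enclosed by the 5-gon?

89

Cross-terms: 42, 41, 4.5, 3.5, 87  ⇒  Σ = 178
Area = |Σ|/2 = 89.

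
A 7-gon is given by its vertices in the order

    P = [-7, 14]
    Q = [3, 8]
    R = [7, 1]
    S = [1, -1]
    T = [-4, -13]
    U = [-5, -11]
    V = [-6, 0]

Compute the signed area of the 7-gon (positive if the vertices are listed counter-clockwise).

Apply the shoelace formula: 2A = Σ (x_i·y_{i+1} − x_{i+1}·y_i), indices taken mod 7.
Cross-terms: -98, -53, -8, -17, -21, -66, -84  ⇒  Σ = -347
Signed area = Σ/2 = -173.5 (negative ⇒ clockwise traversal).

-173.5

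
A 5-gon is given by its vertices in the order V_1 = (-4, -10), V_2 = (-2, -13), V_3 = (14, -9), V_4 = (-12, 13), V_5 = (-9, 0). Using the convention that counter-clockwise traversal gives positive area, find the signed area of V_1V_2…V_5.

Apply Gauss's area formula: 2A = Σ (x_i·y_{i+1} − x_{i+1}·y_i), indices taken mod 5.
V_1→V_2: (-4)(-13) − (-2)(-10) = 32
V_2→V_3: (-2)(-9) − (14)(-13) = 200
V_3→V_4: (14)(13) − (-12)(-9) = 74
V_4→V_5: (-12)(0) − (-9)(13) = 117
V_5→V_1: (-9)(-10) − (-4)(0) = 90
Σ = 513
Signed area = Σ/2 = 256.5 (positive ⇒ counter-clockwise traversal).

256.5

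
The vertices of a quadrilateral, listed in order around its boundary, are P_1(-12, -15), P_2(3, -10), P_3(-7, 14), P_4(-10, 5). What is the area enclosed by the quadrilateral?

Σ = (165) + (-28) + (105) + (210) = 452
Area = |Σ|/2 = 226.

226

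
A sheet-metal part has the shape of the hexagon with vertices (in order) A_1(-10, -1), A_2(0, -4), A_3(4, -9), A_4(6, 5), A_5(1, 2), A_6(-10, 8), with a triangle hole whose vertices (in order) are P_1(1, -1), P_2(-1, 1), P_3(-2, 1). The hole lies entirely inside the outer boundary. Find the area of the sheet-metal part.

126.5

Outer boundary:
Apply the shoelace (surveyor's) formula: 2A = Σ (x_i·y_{i+1} − x_{i+1}·y_i), indices taken mod 6.
A_1→A_2: (-10)(-4) − (0)(-1) = 40
A_2→A_3: (0)(-9) − (4)(-4) = 16
A_3→A_4: (4)(5) − (6)(-9) = 74
A_4→A_5: (6)(2) − (1)(5) = 7
A_5→A_6: (1)(8) − (-10)(2) = 28
A_6→A_1: (-10)(-1) − (-10)(8) = 90
Σ = 255
Area = |Σ|/2 = 127.5.
Hole:
P_1→P_2: (1)(1) − (-1)(-1) = 0
P_2→P_3: (-1)(1) − (-2)(1) = 1
P_3→P_1: (-2)(-1) − (1)(1) = 1
Σ = 2
Area = |Σ|/2 = 1.
Net area = 127.5 − 1 = 126.5.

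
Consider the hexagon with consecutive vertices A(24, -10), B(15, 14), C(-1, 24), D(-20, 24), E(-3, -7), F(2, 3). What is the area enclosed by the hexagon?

720.5

Apply the surveyor's formula: 2A = Σ (x_i·y_{i+1} − x_{i+1}·y_i), indices taken mod 6.
Σ = (486) + (374) + (456) + (212) + (5) + (-92) = 1441
Area = |Σ|/2 = 720.5.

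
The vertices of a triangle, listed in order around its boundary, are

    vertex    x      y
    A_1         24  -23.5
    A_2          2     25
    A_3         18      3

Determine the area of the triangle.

Apply Gauss's area formula: 2A = Σ (x_i·y_{i+1} − x_{i+1}·y_i), indices taken mod 3.
Σ = (647) + (-444) + (-495) = -292
Area = |Σ|/2 = 146.

146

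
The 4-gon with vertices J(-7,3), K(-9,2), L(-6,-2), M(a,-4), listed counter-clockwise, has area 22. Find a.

Write out the shoelace sum; only the two edges meeting at M involve a:
2·Area = [((-6)·(-4) − a·(-2)) + (a·3 − (-7)·(-4))] + 43
       = 5·a + 39 = 44
⇒ a = 1.

1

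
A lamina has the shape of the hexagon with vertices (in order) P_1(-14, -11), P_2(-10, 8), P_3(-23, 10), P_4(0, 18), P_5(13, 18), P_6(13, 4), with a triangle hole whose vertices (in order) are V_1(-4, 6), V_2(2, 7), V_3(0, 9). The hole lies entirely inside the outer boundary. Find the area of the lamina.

Outer boundary:
Cross-terms: -222, 84, -414, -234, -182, -87  ⇒  Σ = -1055
Area = |Σ|/2 = 527.5.
Hole:
Σ = (-40) + (18) + (36) = 14
Area = |Σ|/2 = 7.
Net area = 527.5 − 7 = 520.5.

520.5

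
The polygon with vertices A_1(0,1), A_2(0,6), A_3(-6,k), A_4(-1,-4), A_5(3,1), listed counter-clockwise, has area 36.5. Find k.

The doubled signed area Σ (x_i y_{i+1} − x_{i+1} y_i) is linear in k.
With k=0 it equals 74; the coefficient of k is 1 (from the two edges through A_3).
So 1·k + 74 = 2·36.5 = 73 ⇒ k = -1.

-1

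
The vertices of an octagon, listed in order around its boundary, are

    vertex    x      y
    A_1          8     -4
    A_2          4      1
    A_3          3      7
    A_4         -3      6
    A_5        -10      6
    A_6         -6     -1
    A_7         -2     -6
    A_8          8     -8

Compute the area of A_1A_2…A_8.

153

Apply the shoelace (surveyor's) formula: 2A = Σ (x_i·y_{i+1} − x_{i+1}·y_i), indices taken mod 8.
Σ = (24) + (25) + (39) + (42) + (46) + (34) + (64) + (32) = 306
Area = |Σ|/2 = 153.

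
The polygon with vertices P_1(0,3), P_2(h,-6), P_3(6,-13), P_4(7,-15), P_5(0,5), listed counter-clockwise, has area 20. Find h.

Write out the shoelace sum; only the two edges meeting at P_2 involve h:
2·Area = [(0·(-6) − h·3) + (h·(-13) − 6·(-6))] + 36
       = -16·h + 72 = 40
⇒ h = 2.

2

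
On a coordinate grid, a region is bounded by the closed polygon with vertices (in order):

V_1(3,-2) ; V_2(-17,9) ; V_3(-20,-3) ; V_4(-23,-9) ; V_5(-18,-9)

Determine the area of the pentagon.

V_1→V_2: (3)(9) − (-17)(-2) = -7
V_2→V_3: (-17)(-3) − (-20)(9) = 231
V_3→V_4: (-20)(-9) − (-23)(-3) = 111
V_4→V_5: (-23)(-9) − (-18)(-9) = 45
V_5→V_1: (-18)(-2) − (3)(-9) = 63
Σ = 443
Area = |Σ|/2 = 221.5.

221.5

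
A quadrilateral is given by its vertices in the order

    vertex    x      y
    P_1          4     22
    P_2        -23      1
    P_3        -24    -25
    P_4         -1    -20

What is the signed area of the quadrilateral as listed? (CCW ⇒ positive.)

811

Apply the shoelace (surveyor's) formula: 2A = Σ (x_i·y_{i+1} − x_{i+1}·y_i), indices taken mod 4.
Cross-terms: 510, 599, 455, 58  ⇒  Σ = 1622
Signed area = Σ/2 = 811 (positive ⇒ counter-clockwise traversal).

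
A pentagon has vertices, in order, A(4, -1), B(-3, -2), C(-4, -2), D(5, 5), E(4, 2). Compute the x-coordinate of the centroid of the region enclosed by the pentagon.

Apply the shoelace (surveyor's) formula. First the cross-terms c_i = x_i·y_{i+1} − x_{i+1}·y_i:
  -11, -2, -10, -10, -12  ⇒  2A = -45, A = -22.5.
Then Σ (x_i + x_{i+1})·c_i = -193, so x̄ = -193 / (6·(-22.5)) = 193/135.

193/135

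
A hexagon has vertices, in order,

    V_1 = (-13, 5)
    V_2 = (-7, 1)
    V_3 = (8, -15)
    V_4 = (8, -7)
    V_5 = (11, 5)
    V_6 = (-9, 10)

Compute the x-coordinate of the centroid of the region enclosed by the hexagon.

112/135

Apply the surveyor's formula. First the cross-terms c_i = x_i·y_{i+1} − x_{i+1}·y_i:
  22, 97, 64, 117, 155, 85  ⇒  2A = 540, A = 270.
Then Σ (x_i + x_{i+1})·c_i = 1344, so x̄ = 1344 / (6·270) = 112/135.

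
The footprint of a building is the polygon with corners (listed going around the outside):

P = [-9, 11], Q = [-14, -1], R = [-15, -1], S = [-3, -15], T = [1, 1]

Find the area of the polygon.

208

Apply the shoelace formula: 2A = Σ (x_i·y_{i+1} − x_{i+1}·y_i), indices taken mod 5.
P→Q: (-9)(-1) − (-14)(11) = 163
Q→R: (-14)(-1) − (-15)(-1) = -1
R→S: (-15)(-15) − (-3)(-1) = 222
S→T: (-3)(1) − (1)(-15) = 12
T→P: (1)(11) − (-9)(1) = 20
Σ = 416
Area = |Σ|/2 = 208.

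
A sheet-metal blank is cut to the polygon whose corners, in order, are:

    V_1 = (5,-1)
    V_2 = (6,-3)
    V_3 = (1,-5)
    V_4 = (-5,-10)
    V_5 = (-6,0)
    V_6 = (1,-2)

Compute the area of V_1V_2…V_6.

55

Cross-terms: -9, -27, -35, -60, 12, 9  ⇒  Σ = -110
Area = |Σ|/2 = 55.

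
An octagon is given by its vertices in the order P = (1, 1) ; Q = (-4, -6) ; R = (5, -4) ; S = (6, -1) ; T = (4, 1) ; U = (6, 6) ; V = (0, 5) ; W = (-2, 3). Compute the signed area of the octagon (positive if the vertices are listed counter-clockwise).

P→Q: (1)(-6) − (-4)(1) = -2
Q→R: (-4)(-4) − (5)(-6) = 46
R→S: (5)(-1) − (6)(-4) = 19
S→T: (6)(1) − (4)(-1) = 10
T→U: (4)(6) − (6)(1) = 18
U→V: (6)(5) − (0)(6) = 30
V→W: (0)(3) − (-2)(5) = 10
W→P: (-2)(1) − (1)(3) = -5
Σ = 126
Signed area = Σ/2 = 63 (positive ⇒ counter-clockwise traversal).

63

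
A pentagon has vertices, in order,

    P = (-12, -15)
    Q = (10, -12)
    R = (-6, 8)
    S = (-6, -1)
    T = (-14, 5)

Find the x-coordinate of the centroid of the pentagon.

Apply the shoelace formula. First the cross-terms c_i = x_i·y_{i+1} − x_{i+1}·y_i:
  294, 8, 54, -44, 270  ⇒  2A = 582, A = 291.
Then Σ (x_i + x_{i+1})·c_i = -7344, so x̄ = -7344 / (6·291) = -408/97.

-408/97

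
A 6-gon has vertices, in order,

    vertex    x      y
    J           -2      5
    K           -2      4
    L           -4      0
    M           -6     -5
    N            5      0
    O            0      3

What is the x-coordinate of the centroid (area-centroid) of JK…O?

Apply the shoelace (surveyor's) formula. First the cross-terms c_i = x_i·y_{i+1} − x_{i+1}·y_i:
  2, 16, 20, 25, 15, 6  ⇒  2A = 84, A = 42.
Then Σ (x_i + x_{i+1})·c_i = -266, so x̄ = -266 / (6·42) = -19/18.

-19/18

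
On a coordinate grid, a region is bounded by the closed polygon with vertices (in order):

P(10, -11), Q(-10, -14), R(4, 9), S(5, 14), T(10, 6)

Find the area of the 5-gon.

Apply Gauss's area formula: 2A = Σ (x_i·y_{i+1} − x_{i+1}·y_i), indices taken mod 5.
Cross-terms: -250, -34, 11, -110, -170  ⇒  Σ = -553
Area = |Σ|/2 = 276.5.

276.5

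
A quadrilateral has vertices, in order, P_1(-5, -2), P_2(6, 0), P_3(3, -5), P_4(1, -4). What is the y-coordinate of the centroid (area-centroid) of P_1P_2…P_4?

-107/47

Apply the shoelace (surveyor's) formula. First the cross-terms c_i = x_i·y_{i+1} − x_{i+1}·y_i:
  12, -30, -7, -22  ⇒  2A = -47, A = -23.5.
Then Σ (y_i + y_{i+1})·c_i = 321, so ȳ = 321 / (6·(-23.5)) = -107/47.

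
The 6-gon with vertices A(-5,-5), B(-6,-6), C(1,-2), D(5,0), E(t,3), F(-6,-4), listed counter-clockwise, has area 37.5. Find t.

-1

The doubled signed area Σ (x_i y_{i+1} − x_{i+1} y_i) is linear in t.
With t=0 it equals 71; the coefficient of t is -4 (from the two edges through E).
So -4·t + 71 = 2·37.5 = 75 ⇒ t = -1.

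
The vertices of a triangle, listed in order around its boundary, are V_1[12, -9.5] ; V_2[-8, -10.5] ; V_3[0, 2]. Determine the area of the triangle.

Apply the shoelace formula: 2A = Σ (x_i·y_{i+1} − x_{i+1}·y_i), indices taken mod 3.
Σ = (-202) + (-16) + (-24) = -242
Area = |Σ|/2 = 121.

121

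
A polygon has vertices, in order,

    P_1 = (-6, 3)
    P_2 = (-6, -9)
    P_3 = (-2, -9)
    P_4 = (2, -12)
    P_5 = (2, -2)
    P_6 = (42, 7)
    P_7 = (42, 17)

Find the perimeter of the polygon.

132

|P_1P_2| = √((0)² + (-12)²) = √144 = 12
|P_2P_3| = √((4)² + (0)²) = √16 = 4
|P_3P_4| = √((4)² + (-3)²) = √25 = 5
|P_4P_5| = √((0)² + (10)²) = √100 = 10
|P_5P_6| = √((40)² + (9)²) = √1681 = 41
|P_6P_7| = √((0)² + (10)²) = √100 = 10
|P_7P_1| = √((-48)² + (-14)²) = √2500 = 50
Perimeter = 12 + 4 + 5 + 10 + 41 + 10 + 50 = 132.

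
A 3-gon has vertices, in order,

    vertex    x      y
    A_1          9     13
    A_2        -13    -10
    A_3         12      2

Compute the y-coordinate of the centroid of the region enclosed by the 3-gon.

Apply Gauss's area formula. First the cross-terms c_i = x_i·y_{i+1} − x_{i+1}·y_i:
  79, 94, 138  ⇒  2A = 311, A = 155.5.
Then Σ (y_i + y_{i+1})·c_i = 1555, so ȳ = 1555 / (6·155.5) = 5/3.

5/3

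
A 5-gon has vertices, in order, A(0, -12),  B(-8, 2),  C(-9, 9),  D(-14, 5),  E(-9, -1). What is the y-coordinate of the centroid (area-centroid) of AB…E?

Apply the shoelace formula. First the cross-terms c_i = x_i·y_{i+1} − x_{i+1}·y_i:
  -96, -54, 81, 59, 108  ⇒  2A = 98, A = 49.
Then Σ (y_i + y_{i+1})·c_i = 332, so ȳ = 332 / (6·49) = 166/147.

166/147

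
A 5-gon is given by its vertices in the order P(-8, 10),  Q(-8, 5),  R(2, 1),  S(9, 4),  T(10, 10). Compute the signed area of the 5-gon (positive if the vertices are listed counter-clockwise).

125.5

Cross-terms: 40, -18, -1, 50, 180  ⇒  Σ = 251
Signed area = Σ/2 = 125.5 (positive ⇒ counter-clockwise traversal).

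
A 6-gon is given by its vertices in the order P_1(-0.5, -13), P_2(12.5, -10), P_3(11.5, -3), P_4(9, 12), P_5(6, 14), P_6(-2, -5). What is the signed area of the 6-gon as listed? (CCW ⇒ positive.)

242.75

Apply Gauss's area formula: 2A = Σ (x_i·y_{i+1} − x_{i+1}·y_i), indices taken mod 6.
Σ = (167.5) + (77.5) + (165) + (54) + (-2) + (23.5) = 485.5
Signed area = Σ/2 = 242.75 (positive ⇒ counter-clockwise traversal).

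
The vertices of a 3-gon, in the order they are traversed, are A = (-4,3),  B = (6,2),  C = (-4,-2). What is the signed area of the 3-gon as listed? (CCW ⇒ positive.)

Σ = (-26) + (-4) + (-20) = -50
Signed area = Σ/2 = -25 (negative ⇒ clockwise traversal).

-25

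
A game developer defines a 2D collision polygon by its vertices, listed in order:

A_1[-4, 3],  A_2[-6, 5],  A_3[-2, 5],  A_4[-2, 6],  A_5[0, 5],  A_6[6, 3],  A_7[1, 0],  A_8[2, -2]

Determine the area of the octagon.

35.5

Σ = (-2) + (-20) + (-2) + (-10) + (-30) + (-3) + (-2) + (-2) = -71
Area = |Σ|/2 = 35.5.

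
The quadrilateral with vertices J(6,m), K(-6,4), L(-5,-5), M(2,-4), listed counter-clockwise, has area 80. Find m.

4

Write out the shoelace sum; only the two edges meeting at J involve m:
2·Area = [(2·m − 6·(-4)) + (6·4 − (-6)·m)] + 80
       = 8·m + 128 = 160
⇒ m = 4.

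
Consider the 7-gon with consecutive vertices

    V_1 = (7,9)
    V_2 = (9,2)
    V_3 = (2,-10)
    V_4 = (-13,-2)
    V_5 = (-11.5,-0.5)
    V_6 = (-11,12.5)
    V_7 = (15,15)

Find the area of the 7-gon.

391.625

Apply the shoelace (surveyor's) formula: 2A = Σ (x_i·y_{i+1} − x_{i+1}·y_i), indices taken mod 7.
V_1→V_2: (7)(2) − (9)(9) = -67
V_2→V_3: (9)(-10) − (2)(2) = -94
V_3→V_4: (2)(-2) − (-13)(-10) = -134
V_4→V_5: (-13)(-0.5) − (-11.5)(-2) = -16.5
V_5→V_6: (-11.5)(12.5) − (-11)(-0.5) = -149.25
V_6→V_7: (-11)(15) − (15)(12.5) = -352.5
V_7→V_1: (15)(9) − (7)(15) = 30
Σ = -783.25
Area = |Σ|/2 = 391.625.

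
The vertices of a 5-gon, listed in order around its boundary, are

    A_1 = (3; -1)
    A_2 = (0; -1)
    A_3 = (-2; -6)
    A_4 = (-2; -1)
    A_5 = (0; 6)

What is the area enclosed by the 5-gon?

Cross-terms: -3, -2, -10, -12, -18  ⇒  Σ = -45
Area = |Σ|/2 = 22.5.

22.5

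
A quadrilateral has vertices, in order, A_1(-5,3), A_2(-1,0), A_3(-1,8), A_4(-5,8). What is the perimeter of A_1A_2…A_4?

|A_1A_2| = √((4)² + (-3)²) = √25 = 5
|A_2A_3| = √((0)² + (8)²) = √64 = 8
|A_3A_4| = √((-4)² + (0)²) = √16 = 4
|A_4A_1| = √((0)² + (-5)²) = √25 = 5
Perimeter = 5 + 8 + 4 + 5 = 22.

22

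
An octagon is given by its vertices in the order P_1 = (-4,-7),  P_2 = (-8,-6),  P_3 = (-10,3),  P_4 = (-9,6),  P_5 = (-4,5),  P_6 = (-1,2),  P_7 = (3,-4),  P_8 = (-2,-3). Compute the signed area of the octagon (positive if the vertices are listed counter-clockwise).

-95

Apply Gauss's area formula: 2A = Σ (x_i·y_{i+1} − x_{i+1}·y_i), indices taken mod 8.
P_1→P_2: (-4)(-6) − (-8)(-7) = -32
P_2→P_3: (-8)(3) − (-10)(-6) = -84
P_3→P_4: (-10)(6) − (-9)(3) = -33
P_4→P_5: (-9)(5) − (-4)(6) = -21
P_5→P_6: (-4)(2) − (-1)(5) = -3
P_6→P_7: (-1)(-4) − (3)(2) = -2
P_7→P_8: (3)(-3) − (-2)(-4) = -17
P_8→P_1: (-2)(-7) − (-4)(-3) = 2
Σ = -190
Signed area = Σ/2 = -95 (negative ⇒ clockwise traversal).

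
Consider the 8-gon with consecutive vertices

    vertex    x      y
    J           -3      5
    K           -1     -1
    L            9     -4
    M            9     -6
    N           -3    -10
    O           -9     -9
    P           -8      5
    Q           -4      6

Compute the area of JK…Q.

Apply the surveyor's formula: 2A = Σ (x_i·y_{i+1} − x_{i+1}·y_i), indices taken mod 8.
Cross-terms: 8, 13, -18, -108, -63, -117, -28, -2  ⇒  Σ = -315
Area = |Σ|/2 = 157.5.

157.5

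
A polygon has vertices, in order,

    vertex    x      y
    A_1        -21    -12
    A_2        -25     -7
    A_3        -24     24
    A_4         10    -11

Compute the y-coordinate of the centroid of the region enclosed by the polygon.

Apply the shoelace (surveyor's) formula. First the cross-terms c_i = x_i·y_{i+1} − x_{i+1}·y_i:
  -153, -768, 24, -351  ⇒  2A = -1248, A = -624.
Then Σ (y_i + y_{i+1})·c_i = -1764, so ȳ = -1764 / (6·(-624)) = 49/104.

49/104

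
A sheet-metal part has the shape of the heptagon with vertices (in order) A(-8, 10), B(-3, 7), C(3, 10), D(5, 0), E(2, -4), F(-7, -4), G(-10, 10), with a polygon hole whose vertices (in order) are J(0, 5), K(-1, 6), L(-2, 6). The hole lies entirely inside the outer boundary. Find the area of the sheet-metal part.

156

Outer boundary:
Apply the shoelace formula: 2A = Σ (x_i·y_{i+1} − x_{i+1}·y_i), indices taken mod 7.
Σ = (-26) + (-51) + (-50) + (-20) + (-36) + (-110) + (-20) = -313
Area = |Σ|/2 = 156.5.
Hole:
Σ = (5) + (6) + (-10) = 1
Area = |Σ|/2 = 0.5.
Net area = 156.5 − 0.5 = 156.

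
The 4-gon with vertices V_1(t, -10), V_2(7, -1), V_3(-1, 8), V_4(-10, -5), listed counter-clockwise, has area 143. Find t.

-6

The doubled signed area Σ (x_i y_{i+1} − x_{i+1} y_i) is linear in t.
With t=0 it equals 310; the coefficient of t is 4 (from the two edges through V_1).
So 4·t + 310 = 2·143 = 286 ⇒ t = -6.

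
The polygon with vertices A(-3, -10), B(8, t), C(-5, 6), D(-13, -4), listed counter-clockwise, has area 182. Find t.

Write out the shoelace sum; only the two edges meeting at B involve t:
2·Area = [((-3)·t − 8·(-10)) + (8·6 − (-5)·t)] + 216
       = 2·t + 344 = 364
⇒ t = 10.

10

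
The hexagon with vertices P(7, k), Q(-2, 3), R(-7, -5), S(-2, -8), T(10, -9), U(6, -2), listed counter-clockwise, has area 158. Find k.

9

The doubled signed area Σ (x_i y_{i+1} − x_{i+1} y_i) is linear in k.
With k=0 it equals 244; the coefficient of k is 8 (from the two edges through P).
So 8·k + 244 = 2·158 = 316 ⇒ k = 9.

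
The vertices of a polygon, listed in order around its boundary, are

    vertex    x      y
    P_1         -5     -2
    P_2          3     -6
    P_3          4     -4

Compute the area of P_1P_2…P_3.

10

Σ = (36) + (12) + (-28) = 20
Area = |Σ|/2 = 10.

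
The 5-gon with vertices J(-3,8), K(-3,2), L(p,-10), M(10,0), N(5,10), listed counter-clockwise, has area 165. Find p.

-6

Write out the shoelace sum; only the two edges meeting at L involve p:
2·Area = [((-3)·(-10) − p·2) + (p·0 − 10·(-10))] + 188
       = -2·p + 318 = 330
⇒ p = -6.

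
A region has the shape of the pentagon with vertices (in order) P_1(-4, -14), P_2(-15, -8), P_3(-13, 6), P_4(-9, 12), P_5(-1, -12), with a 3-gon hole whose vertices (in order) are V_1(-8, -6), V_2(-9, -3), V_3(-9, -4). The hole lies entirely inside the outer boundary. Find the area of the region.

193.5

Outer boundary:
Σ = (-178) + (-194) + (-102) + (120) + (-34) = -388
Area = |Σ|/2 = 194.
Hole:
V_1→V_2: (-8)(-3) − (-9)(-6) = -30
V_2→V_3: (-9)(-4) − (-9)(-3) = 9
V_3→V_1: (-9)(-6) − (-8)(-4) = 22
Σ = 1
Area = |Σ|/2 = 0.5.
Net area = 194 − 0.5 = 193.5.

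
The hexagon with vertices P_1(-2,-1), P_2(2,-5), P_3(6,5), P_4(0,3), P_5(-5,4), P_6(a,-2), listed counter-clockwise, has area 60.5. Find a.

-6

The doubled signed area Σ (x_i y_{i+1} − x_{i+1} y_i) is linear in a.
With a=0 it equals 91; the coefficient of a is -5 (from the two edges through P_6).
So -5·a + 91 = 2·60.5 = 121 ⇒ a = -6.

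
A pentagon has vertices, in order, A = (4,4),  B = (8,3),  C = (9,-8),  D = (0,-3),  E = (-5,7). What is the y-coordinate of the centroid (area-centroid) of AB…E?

Apply the shoelace (surveyor's) formula. First the cross-terms c_i = x_i·y_{i+1} − x_{i+1}·y_i:
  -20, -91, -27, -15, -48  ⇒  2A = -201, A = -100.5.
Then Σ (y_i + y_{i+1})·c_i = 24, so ȳ = 24 / (6·(-100.5)) = -8/201.

-8/201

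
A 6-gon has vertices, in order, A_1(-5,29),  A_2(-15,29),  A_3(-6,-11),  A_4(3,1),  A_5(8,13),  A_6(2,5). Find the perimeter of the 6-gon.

114

|A_1A_2| = √((-10)² + (0)²) = √100 = 10
|A_2A_3| = √((9)² + (-40)²) = √1681 = 41
|A_3A_4| = √((9)² + (12)²) = √225 = 15
|A_4A_5| = √((5)² + (12)²) = √169 = 13
|A_5A_6| = √((-6)² + (-8)²) = √100 = 10
|A_6A_1| = √((-7)² + (24)²) = √625 = 25
Perimeter = 10 + 41 + 15 + 13 + 10 + 25 = 114.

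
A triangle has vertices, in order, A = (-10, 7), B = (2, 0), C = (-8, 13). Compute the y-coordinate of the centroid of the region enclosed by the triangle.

Apply the shoelace formula. First the cross-terms c_i = x_i·y_{i+1} − x_{i+1}·y_i:
  -14, 26, 74  ⇒  2A = 86, A = 43.
Then Σ (y_i + y_{i+1})·c_i = 1720, so ȳ = 1720 / (6·43) = 20/3.

20/3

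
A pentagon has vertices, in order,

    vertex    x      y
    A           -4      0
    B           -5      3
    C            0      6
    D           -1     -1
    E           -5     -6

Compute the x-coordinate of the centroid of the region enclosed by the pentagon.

-154/59

Apply the shoelace formula. First the cross-terms c_i = x_i·y_{i+1} − x_{i+1}·y_i:
  -12, -30, 6, 1, -24  ⇒  2A = -59, A = -29.5.
Then Σ (x_i + x_{i+1})·c_i = 462, so x̄ = 462 / (6·(-29.5)) = -154/59.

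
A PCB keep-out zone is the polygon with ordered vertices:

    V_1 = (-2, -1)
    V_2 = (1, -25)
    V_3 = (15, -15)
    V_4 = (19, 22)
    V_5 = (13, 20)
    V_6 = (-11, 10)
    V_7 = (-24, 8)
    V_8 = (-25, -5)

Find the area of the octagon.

Apply Gauss's area formula: 2A = Σ (x_i·y_{i+1} − x_{i+1}·y_i), indices taken mod 8.
Σ = (51) + (360) + (615) + (94) + (350) + (152) + (320) + (15) = 1957
Area = |Σ|/2 = 978.5.

978.5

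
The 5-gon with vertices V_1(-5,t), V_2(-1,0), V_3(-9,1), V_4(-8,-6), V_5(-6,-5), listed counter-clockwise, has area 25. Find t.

The doubled signed area Σ (x_i y_{i+1} − x_{i+1} y_i) is linear in t.
With t=0 it equals 40; the coefficient of t is -5 (from the two edges through V_1).
So -5·t + 40 = 2·25 = 50 ⇒ t = -2.

-2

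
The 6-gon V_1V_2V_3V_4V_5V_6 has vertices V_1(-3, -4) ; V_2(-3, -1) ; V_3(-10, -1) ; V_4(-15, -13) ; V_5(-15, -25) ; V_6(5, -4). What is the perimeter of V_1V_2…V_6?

72

|V_1V_2| = √((0)² + (3)²) = √9 = 3
|V_2V_3| = √((-7)² + (0)²) = √49 = 7
|V_3V_4| = √((-5)² + (-12)²) = √169 = 13
|V_4V_5| = √((0)² + (-12)²) = √144 = 12
|V_5V_6| = √((20)² + (21)²) = √841 = 29
|V_6V_1| = √((-8)² + (0)²) = √64 = 8
Perimeter = 3 + 7 + 13 + 12 + 29 + 8 = 72.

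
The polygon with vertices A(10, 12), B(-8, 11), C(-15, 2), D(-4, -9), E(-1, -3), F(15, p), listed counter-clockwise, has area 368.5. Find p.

Write out the shoelace sum; only the two edges meeting at F involve p:
2·Area = [((-1)·p − 15·(-3)) + (15·12 − 10·p)] + 501
       = -11·p + 726 = 737
⇒ p = -1.

-1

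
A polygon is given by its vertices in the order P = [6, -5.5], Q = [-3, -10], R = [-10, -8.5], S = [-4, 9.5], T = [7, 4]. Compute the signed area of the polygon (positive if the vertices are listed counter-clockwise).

Apply the shoelace (surveyor's) formula: 2A = Σ (x_i·y_{i+1} − x_{i+1}·y_i), indices taken mod 5.
P→Q: (6)(-10) − (-3)(-5.5) = -76.5
Q→R: (-3)(-8.5) − (-10)(-10) = -74.5
R→S: (-10)(9.5) − (-4)(-8.5) = -129
S→T: (-4)(4) − (7)(9.5) = -82.5
T→P: (7)(-5.5) − (6)(4) = -62.5
Σ = -425
Signed area = Σ/2 = -212.5 (negative ⇒ clockwise traversal).

-212.5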